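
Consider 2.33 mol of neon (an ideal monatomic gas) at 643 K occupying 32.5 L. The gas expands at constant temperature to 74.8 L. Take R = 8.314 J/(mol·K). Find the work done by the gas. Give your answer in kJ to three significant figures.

Isothermal: W = nRT ln(V₂/V₁).
W = (2.33)(8.314)(643) × ln(74.8/32.5)
  = 12456 × 0.8336
W_by_gas = 10383 J.

W ≈ 10.4 kJ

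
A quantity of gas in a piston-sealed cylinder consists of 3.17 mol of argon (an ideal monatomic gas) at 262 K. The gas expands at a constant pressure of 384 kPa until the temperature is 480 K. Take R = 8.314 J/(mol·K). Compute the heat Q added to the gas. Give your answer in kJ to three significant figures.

Q ≈ 14.4 kJ

Isobaric: W = nRΔT = (3.17)(8.314)(218) = 5745 J.
ΔU = nCᵥΔT with Cᵥ = 3R/2: ΔU = (3.17)(12.47)(218) = 8618 J.
Q = ΔU + W = 8618 + 5745 = 14364 J.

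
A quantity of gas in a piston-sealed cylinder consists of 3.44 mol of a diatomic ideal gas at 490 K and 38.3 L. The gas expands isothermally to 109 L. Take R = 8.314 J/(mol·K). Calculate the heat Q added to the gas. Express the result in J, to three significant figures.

Isothermal ⇒ ΔU = 0, so Q = W = nRT ln(V₂/V₁).
Q = (3.44)(8.314)(490) ln(109/38.3) = 14014 × 1.046 = 14657 J.

Q ≈ 14700 J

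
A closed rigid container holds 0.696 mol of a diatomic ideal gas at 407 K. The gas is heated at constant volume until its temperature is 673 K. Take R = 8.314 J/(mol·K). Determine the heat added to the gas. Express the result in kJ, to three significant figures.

Constant volume ⇒ W = 0, so Q = ΔU = nCᵥΔT with Cᵥ = 5R/2 = 20.79 J/(mol·K).
ΔU = (0.696)(20.79)(673 − 407) = 3848 J.

Q ≈ 3.85 kJ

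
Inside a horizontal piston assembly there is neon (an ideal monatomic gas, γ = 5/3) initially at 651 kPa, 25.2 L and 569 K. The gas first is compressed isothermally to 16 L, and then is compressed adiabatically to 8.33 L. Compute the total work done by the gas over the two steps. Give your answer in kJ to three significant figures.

W_total ≈ -20.9 kJ

Step 1 (isothermal): W = P₁V₁ ln(V₂/V₁) = (16405) ln(16/25.2) = -7452 J.
After step 1: P = 1025 kPa, V = 16 L, T = 569 K.
Step 2 (adiabatic): W = (P₁V₁ − P₂V₂)/(γ−1) = (16405 − 25349)/0.667 = -13416 J.
W_total = -7452 − 13416 = -20868 J.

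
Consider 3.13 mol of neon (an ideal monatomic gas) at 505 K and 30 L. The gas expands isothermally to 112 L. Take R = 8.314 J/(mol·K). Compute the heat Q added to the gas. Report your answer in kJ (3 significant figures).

Isothermal ⇒ ΔU = 0, so Q = W = nRT ln(V₂/V₁).
Q = (3.13)(8.314)(505) ln(112/30) = 13142 × 1.317 = 17311 J.

Q ≈ 17.3 kJ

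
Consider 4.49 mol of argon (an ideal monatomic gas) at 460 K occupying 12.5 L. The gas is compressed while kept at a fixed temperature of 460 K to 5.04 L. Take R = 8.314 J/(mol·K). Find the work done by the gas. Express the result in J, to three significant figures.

Isothermal: W = nRT ln(V₂/V₁).
W = (4.49)(8.314)(460) × ln(5.04/12.5)
  = 17172 × -0.9083
W_by_gas = -15597 J.

W ≈ -15600 J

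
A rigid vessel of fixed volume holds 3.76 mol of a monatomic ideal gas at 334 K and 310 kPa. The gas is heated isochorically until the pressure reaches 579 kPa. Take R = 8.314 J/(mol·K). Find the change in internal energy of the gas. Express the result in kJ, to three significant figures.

ΔU ≈ 13.6 kJ

Constant volume ⇒ W = 0, so Q = ΔU = nCᵥΔT with Cᵥ = 3R/2 = 12.47 J/(mol·K).
At constant V, T₂/T₁ = P₂/P₁ ⇒ ΔT = T₁(P₂/P₁ − 1) = 334·(579/310 − 1) = 289.8 K.
ΔU = (3.76)(12.47)(289.8) = 13590 J.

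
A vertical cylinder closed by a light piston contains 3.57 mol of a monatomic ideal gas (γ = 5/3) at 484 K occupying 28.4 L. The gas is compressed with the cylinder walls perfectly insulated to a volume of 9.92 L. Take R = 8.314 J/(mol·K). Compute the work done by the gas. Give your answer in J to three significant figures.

W ≈ -21900 J

Adiabatic: TV^(γ−1) = const with γ = 5/3.
T₂ = T₁ (V₁/V₂)^(γ−1) = 484 × (28.4/9.92)^0.667 = 484 × 2.016 = 975.9 K.
W_by = nCᵥ(T₁ − T₂) = (3.57)(12.47)(484 − 975.9) = -21898 J.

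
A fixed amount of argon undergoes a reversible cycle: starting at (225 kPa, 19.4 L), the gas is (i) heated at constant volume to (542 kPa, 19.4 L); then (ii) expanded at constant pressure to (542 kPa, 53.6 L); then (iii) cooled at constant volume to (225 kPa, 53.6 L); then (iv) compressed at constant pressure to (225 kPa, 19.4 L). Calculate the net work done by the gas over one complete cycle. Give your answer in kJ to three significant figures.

W_net ≈ 10.8 kJ

Constant-volume legs do no work.
W(ii) = (542)(53.6 − 19.4) = 18536 J; W(iv) = (225)(19.4 − 53.6) = -7695 J.
W_net = 18536 − 7695 = 10841 J (the clockwise enclosed area).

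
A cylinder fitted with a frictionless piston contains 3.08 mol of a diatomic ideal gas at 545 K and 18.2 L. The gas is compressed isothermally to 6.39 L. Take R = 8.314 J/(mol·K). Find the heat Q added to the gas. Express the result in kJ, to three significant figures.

Q ≈ -14.6 kJ

Isothermal ⇒ ΔU = 0, so Q = W = nRT ln(V₂/V₁).
Q = (3.08)(8.314)(545) ln(6.39/18.2) = 13956 × -1.047 = -14607 J.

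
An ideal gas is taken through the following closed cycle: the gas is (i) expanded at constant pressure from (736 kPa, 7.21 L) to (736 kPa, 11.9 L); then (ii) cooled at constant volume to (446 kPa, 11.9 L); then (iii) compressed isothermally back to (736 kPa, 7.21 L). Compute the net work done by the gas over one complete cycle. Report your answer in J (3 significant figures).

W_net ≈ 792 J

Leg (i): W = PΔV = (736)(11.9 − 7.21) = 3452 J.
Leg (ii): W = 0.
Leg (iii): W = PᵢVᵢ ln(V_f/Vᵢ) = (5307) ln(7.21/11.9) = -2659 J.
W_net = 3452 − 2659 = 792.5 J.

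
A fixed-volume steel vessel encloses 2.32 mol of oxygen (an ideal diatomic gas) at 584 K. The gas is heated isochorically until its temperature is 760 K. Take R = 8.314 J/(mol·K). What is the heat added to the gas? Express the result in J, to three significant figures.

Q ≈ 8490 J

Constant volume ⇒ W = 0, so Q = ΔU = nCᵥΔT with Cᵥ = 5R/2 = 20.79 J/(mol·K).
ΔU = (2.32)(20.79)(760 − 584) = 8487 J.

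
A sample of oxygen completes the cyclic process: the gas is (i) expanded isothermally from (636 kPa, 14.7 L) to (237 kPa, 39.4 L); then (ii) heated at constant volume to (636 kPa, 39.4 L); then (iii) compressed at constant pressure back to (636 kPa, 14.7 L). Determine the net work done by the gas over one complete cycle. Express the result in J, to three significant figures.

W_net ≈ -6490 J

Leg (i): W = PᵢVᵢ ln(V_f/Vᵢ) = (9349) ln(39.4/14.7) = 9218 J.
Leg (ii): W = 0.
Leg (iii): W = PΔV = (636)(14.7 − 39.4) = -15709 J.
W_net = 9218 − 15709 = -6492 J.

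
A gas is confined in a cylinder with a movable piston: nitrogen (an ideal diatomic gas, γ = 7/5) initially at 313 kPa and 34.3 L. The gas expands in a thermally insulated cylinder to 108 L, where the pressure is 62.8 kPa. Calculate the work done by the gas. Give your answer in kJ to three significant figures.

W ≈ 9.88 kJ

Adiabatic: W = (P₁V₁ − P₂V₂)/(γ − 1) with γ = 7/5.
P₁V₁ = 10736 J, P₂V₂ = 6782 J.
W = (10736 − 6782) / 0.4 = 9884 J.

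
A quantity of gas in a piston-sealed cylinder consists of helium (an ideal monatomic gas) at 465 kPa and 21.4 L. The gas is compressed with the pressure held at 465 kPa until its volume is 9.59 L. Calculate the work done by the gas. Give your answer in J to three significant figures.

W ≈ -5490 J

Isobaric: W = P ΔV.
W = (465 kPa)(9.59 − 21.4 L) = (465)(-11.81) = -5492 J.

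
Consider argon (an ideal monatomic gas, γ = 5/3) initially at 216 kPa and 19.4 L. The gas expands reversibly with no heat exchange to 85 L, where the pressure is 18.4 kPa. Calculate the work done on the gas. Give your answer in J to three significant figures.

Adiabatic: W = (P₁V₁ − P₂V₂)/(γ − 1) with γ = 5/3.
P₁V₁ = 4190 J, P₂V₂ = 1564 J.
W = (4190 − 1564) / 0.6667 = 3940 J.
Work on gas = −W_by = -3940 J.

W ≈ -3940 J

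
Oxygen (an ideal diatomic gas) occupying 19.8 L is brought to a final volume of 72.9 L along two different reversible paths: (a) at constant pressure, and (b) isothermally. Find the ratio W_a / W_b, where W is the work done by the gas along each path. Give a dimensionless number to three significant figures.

Path (a) isobaric: W = P₁(V₂ − V₁) → W_a/(P₁V₁) = 2.682.
Path (b) isothermal: W = P₁V₁ ln(V₂/V₁) → W_b/(P₁V₁) = 1.303.
W_a / W_b = 2.682 / 1.303 = 2.058.

W_a / W_b ≈ 2.06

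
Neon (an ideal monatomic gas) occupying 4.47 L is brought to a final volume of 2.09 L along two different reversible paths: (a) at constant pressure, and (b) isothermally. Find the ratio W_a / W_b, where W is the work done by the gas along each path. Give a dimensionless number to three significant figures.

Path (a) isobaric: W = P₁(V₂ − V₁) → W_a/(P₁V₁) = -0.5324.
Path (b) isothermal: W = P₁V₁ ln(V₂/V₁) → W_b/(P₁V₁) = -0.7602.
W_a / W_b = -0.5324 / -0.7602 = 0.7004.

W_a / W_b ≈ 0.700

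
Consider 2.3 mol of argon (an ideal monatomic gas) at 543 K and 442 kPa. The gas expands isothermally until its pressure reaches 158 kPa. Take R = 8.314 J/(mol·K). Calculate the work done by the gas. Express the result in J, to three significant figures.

Isothermal process: W = nRT ln(V₂/V₁) = nRT ln(P₁/P₂).
W = (2.3)(8.314)(543) × ln(442/158)
  = 10383 × ln(2.797) = 10383 × 1.029
W_by_gas = 10682 J.

W ≈ 10700 J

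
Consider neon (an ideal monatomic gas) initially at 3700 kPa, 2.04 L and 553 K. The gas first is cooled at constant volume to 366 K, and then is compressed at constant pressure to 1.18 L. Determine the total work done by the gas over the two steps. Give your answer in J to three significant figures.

W_total ≈ -2110 J

Step 1 (isochoric): W = 0 (constant volume).
After step 1: P = 2449 kPa (V unchanged).
Step 2 (isobaric): W = PΔV = (2449 kPa)(1.18 − 2.04 L) = -2106 J.
W_total = 0 − 2106 = -2106 J.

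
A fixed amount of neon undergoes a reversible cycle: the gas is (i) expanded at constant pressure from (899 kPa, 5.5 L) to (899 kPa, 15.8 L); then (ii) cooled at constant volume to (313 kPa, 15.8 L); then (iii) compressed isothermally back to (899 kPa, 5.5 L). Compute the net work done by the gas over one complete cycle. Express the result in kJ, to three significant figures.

Leg (i): W = PΔV = (899)(15.8 − 5.5) = 9260 J.
Leg (ii): W = 0.
Leg (iii): W = PᵢVᵢ ln(V_f/Vᵢ) = (4945) ln(5.5/15.8) = -5219 J.
W_net = 9260 − 5219 = 4041 J.

W_net ≈ 4.04 kJ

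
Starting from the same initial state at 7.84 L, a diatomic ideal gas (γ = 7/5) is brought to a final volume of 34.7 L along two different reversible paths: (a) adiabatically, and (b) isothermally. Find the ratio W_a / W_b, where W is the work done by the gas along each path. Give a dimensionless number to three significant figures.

Path (a) adiabatic: W = P₁V₁(1 − (V₁/V₂)^(γ−1))/(γ−1) → W_a/(P₁V₁) = 1.121.
Path (b) isothermal: W = P₁V₁ ln(V₂/V₁) → W_b/(P₁V₁) = 1.488.
W_a / W_b = 1.121 / 1.488 = 0.7537.

W_a / W_b ≈ 0.754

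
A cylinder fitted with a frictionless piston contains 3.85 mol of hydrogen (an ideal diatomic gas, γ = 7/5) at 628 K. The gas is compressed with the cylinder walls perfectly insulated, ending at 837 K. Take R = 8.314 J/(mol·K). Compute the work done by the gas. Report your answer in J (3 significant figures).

Adiabatic ⇒ Q = 0, so W_by = −ΔU = nCᵥ(T₁ − T₂).
Cᵥ = 5R/2 = 20.79 J/(mol·K).
W = (3.85)(20.79)(628 − 837) = -16725 J.

W ≈ -16700 J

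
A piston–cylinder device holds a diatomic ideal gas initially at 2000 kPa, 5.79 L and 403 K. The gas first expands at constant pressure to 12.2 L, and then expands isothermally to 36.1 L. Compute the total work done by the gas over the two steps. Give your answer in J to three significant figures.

W_total ≈ 39300 J

Step 1 (isobaric): W = PΔV = (2000 kPa)(12.2 − 5.79 L) = 12820 J.
After step 1: P = 2000 kPa, V = 12.2 L, T = 849.2 K.
Step 2 (isothermal): W = P₁V₁ ln(V₂/V₁) = (24400) ln(36.1/12.2) = 26471 J.
W_total = 12820 + 26471 = 39291 J.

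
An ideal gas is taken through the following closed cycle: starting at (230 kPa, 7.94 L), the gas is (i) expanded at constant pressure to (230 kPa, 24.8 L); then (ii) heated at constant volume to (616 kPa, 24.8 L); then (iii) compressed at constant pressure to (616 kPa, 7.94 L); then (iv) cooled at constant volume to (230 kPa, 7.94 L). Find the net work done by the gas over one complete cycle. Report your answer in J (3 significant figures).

Constant-volume legs do no work.
W(i) = (230)(24.8 − 7.94) = 3878 J; W(iii) = (616)(7.94 − 24.8) = -10386 J.
W_net = 3878 − 10386 = -6508 J (the counter-clockwise enclosed area).

W_net ≈ -6510 J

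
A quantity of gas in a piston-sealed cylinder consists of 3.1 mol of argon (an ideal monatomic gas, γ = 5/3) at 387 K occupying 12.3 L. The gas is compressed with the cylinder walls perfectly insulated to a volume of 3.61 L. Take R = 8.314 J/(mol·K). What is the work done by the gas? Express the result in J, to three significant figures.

Adiabatic: TV^(γ−1) = const with γ = 5/3.
T₂ = T₁ (V₁/V₂)^(γ−1) = 387 × (12.3/3.61)^0.667 = 387 × 2.264 = 876.3 K.
W_by = nCᵥ(T₁ − T₂) = (3.1)(12.47)(387 − 876.3) = -18916 J.

W ≈ -18900 J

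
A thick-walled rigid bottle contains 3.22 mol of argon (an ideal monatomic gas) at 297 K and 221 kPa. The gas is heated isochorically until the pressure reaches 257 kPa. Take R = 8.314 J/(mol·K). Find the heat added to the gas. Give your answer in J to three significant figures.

Q ≈ 1940 J

Constant volume ⇒ W = 0, so Q = ΔU = nCᵥΔT with Cᵥ = 3R/2 = 12.47 J/(mol·K).
At constant V, T₂/T₁ = P₂/P₁ ⇒ ΔT = T₁(P₂/P₁ − 1) = 297·(257/221 − 1) = 48.38 K.
ΔU = (3.22)(12.47)(48.38) = 1943 J.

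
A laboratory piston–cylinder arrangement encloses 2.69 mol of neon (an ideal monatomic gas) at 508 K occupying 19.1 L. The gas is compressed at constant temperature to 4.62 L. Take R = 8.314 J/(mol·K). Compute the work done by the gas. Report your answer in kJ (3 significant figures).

W ≈ -16.1 kJ

Isothermal: W = nRT ln(V₂/V₁).
W = (2.69)(8.314)(508) × ln(4.62/19.1)
  = 11361 × -1.419
W_by_gas = -16125 J.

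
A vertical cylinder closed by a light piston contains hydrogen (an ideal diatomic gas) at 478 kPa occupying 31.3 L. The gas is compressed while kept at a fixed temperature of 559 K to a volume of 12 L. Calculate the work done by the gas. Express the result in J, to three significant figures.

W ≈ -14300 J

Isothermal: W = nRT ln(V₂/V₁) = P₁V₁ ln(V₂/V₁).
P₁V₁ = (478 kPa)(31.3 L) = 14961 J.
W = 14961 × ln(12/31.3) = 14961 × -0.9587
W_by_gas = -14344 J.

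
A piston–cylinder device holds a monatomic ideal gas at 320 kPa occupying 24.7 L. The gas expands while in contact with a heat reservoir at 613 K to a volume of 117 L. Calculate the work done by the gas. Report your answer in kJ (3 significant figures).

W ≈ 12.3 kJ

Isothermal: W = nRT ln(V₂/V₁) = P₁V₁ ln(V₂/V₁).
P₁V₁ = (320 kPa)(24.7 L) = 7904 J.
W = 7904 × ln(117/24.7) = 7904 × 1.555
W_by_gas = 12294 J.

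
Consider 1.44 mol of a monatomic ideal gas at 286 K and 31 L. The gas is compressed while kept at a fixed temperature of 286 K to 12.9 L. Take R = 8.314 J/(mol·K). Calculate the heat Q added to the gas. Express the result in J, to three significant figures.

Isothermal ⇒ ΔU = 0, so Q = W = nRT ln(V₂/V₁).
Q = (1.44)(8.314)(286) ln(12.9/31) = 3424 × -0.8768 = -3002 J.

Q ≈ -3000 J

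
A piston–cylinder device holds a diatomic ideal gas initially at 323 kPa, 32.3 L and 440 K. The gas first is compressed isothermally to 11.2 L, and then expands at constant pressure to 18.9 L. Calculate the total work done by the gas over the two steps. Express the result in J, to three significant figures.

Step 1 (isothermal): W = P₁V₁ ln(V₂/V₁) = (10433) ln(11.2/32.3) = -11050 J.
After step 1: P = 931.5 kPa, V = 11.2 L, T = 440 K.
Step 2 (isobaric): W = PΔV = (931.5 kPa)(18.9 − 11.2 L) = 7173 J.
W_total = -11050 + 7173 = -3877 J.

W_total ≈ -3880 J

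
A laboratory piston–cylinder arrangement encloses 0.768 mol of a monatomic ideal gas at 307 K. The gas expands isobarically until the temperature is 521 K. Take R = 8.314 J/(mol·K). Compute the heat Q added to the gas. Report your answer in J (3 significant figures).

Q ≈ 3420 J

Isobaric: W = nRΔT = (0.768)(8.314)(214) = 1366 J.
ΔU = nCᵥΔT with Cᵥ = 3R/2: ΔU = (0.768)(12.47)(214) = 2050 J.
Q = ΔU + W = 2050 + 1366 = 3416 J.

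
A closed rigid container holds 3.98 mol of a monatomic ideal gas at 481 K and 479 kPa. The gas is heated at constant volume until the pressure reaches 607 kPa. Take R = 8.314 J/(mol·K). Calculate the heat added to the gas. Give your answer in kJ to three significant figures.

Constant volume ⇒ W = 0, so Q = ΔU = nCᵥΔT with Cᵥ = 3R/2 = 12.47 J/(mol·K).
At constant V, T₂/T₁ = P₂/P₁ ⇒ ΔT = T₁(P₂/P₁ − 1) = 481·(607/479 − 1) = 128.5 K.
ΔU = (3.98)(12.47)(128.5) = 6380 J.

Q ≈ 6.38 kJ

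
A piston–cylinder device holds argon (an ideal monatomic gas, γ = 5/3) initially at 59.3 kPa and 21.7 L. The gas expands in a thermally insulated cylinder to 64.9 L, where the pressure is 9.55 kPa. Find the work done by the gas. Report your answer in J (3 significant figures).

Adiabatic: W = (P₁V₁ − P₂V₂)/(γ − 1) with γ = 5/3.
P₁V₁ = 1287 J, P₂V₂ = 619.8 J.
W = (1287 − 619.8) / 0.6667 = 1001 J.

W ≈ 1000 J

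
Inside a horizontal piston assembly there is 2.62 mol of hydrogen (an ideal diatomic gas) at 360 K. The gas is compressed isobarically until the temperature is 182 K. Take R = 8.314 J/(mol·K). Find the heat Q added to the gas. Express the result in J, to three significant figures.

Isobaric: W = nRΔT = (2.62)(8.314)(-178) = -3877 J.
ΔU = nCᵥΔT with Cᵥ = 5R/2: ΔU = (2.62)(20.79)(-178) = -9693 J.
Q = ΔU + W = -9693 − 3877 = -13571 J.

Q ≈ -13600 J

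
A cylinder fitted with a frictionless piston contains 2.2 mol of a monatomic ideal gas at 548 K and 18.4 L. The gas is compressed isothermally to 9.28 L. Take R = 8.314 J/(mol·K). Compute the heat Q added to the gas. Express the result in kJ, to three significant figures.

Q ≈ -6.86 kJ

Isothermal ⇒ ΔU = 0, so Q = W = nRT ln(V₂/V₁).
Q = (2.2)(8.314)(548) ln(9.28/18.4) = 10023 × -0.6845 = -6861 J.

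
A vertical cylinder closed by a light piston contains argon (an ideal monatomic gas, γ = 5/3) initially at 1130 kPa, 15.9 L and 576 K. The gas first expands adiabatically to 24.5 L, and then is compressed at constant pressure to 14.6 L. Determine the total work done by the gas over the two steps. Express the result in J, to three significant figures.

W_total ≈ 1310 J

Step 1 (adiabatic): W = (P₁V₁ − P₂V₂)/(γ−1) = (17967 − 13468)/0.667 = 6749 J.
After step 1: P = 549.7 kPa, V = 24.5 L, T = 431.8 K.
Step 2 (isobaric): W = PΔV = (549.7 kPa)(14.6 − 24.5 L) = -5442 J.
W_total = 6749 − 5442 = 1307 J.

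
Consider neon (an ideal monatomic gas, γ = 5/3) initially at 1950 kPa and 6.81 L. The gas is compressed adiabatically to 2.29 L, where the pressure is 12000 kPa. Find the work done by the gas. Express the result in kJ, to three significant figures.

Adiabatic: W = (P₁V₁ − P₂V₂)/(γ − 1) with γ = 5/3.
P₁V₁ = 13280 J, P₂V₂ = 27480 J.
W = (13280 − 27480) / 0.6667 = -21301 J.

W ≈ -21.3 kJ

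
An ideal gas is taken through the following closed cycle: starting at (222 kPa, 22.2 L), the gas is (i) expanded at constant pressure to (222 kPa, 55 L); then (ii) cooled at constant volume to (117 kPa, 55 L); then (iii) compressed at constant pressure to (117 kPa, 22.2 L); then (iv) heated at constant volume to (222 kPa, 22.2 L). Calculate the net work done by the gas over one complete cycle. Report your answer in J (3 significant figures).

W_net ≈ 3440 J

Constant-volume legs do no work.
W(i) = (222)(55 − 22.2) = 7282 J; W(iii) = (117)(22.2 − 55) = -3838 J.
W_net = 7282 − 3838 = 3444 J (the clockwise enclosed area).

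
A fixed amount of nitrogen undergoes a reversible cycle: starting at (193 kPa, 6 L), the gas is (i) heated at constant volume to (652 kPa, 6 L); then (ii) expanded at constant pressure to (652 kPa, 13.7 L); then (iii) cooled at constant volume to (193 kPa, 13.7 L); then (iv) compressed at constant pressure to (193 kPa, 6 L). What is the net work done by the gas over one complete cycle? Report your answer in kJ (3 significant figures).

Constant-volume legs do no work.
W(ii) = (652)(13.7 − 6) = 5020 J; W(iv) = (193)(6 − 13.7) = -1486 J.
W_net = 5020 − 1486 = 3534 J (the clockwise enclosed area).

W_net ≈ 3.53 kJ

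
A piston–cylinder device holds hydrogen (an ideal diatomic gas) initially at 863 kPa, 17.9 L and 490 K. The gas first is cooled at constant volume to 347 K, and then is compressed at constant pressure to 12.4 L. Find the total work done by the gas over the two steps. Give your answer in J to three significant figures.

W_total ≈ -3360 J

Step 1 (isochoric): W = 0 (constant volume).
After step 1: P = 611.1 kPa (V unchanged).
Step 2 (isobaric): W = PΔV = (611.1 kPa)(12.4 − 17.9 L) = -3361 J.
W_total = 0 − 3361 = -3361 J.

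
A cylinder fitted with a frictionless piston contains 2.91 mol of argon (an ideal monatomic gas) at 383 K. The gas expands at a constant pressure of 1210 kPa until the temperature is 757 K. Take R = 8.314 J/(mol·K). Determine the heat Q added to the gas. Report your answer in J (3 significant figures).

Q ≈ 22600 J

Isobaric: W = nRΔT = (2.91)(8.314)(374) = 9048 J.
ΔU = nCᵥΔT with Cᵥ = 3R/2: ΔU = (2.91)(12.47)(374) = 13573 J.
Q = ΔU + W = 13573 + 9048 = 22621 J.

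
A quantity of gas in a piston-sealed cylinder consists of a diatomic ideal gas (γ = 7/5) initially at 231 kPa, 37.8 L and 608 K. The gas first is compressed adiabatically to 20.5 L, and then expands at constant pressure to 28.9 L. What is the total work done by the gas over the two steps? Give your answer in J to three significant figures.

W_total ≈ -1480 J

Step 1 (adiabatic): W = (P₁V₁ − P₂V₂)/(γ−1) = (8732 − 11153)/0.4 = -6053 J.
After step 1: P = 544.1 kPa, V = 20.5 L, T = 776.6 K.
Step 2 (isobaric): W = PΔV = (544.1 kPa)(28.9 − 20.5 L) = 4570 J.
W_total = -6053 + 4570 = -1483 J.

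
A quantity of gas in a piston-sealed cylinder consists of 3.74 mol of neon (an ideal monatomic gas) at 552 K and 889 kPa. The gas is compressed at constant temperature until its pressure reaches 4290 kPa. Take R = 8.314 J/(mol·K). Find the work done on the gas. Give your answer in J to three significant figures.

W ≈ 27000 J

Isothermal process: W = nRT ln(V₂/V₁) = nRT ln(P₁/P₂).
W = (3.74)(8.314)(552) × ln(889/4290)
  = 17164 × ln(0.2072) = 17164 × -1.574
W_by_gas = -27015 J; work on gas = −W_by = 27015 J.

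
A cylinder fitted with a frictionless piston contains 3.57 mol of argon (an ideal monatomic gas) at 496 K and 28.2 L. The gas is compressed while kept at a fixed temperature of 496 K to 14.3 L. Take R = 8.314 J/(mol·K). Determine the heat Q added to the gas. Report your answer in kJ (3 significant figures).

Isothermal ⇒ ΔU = 0, so Q = W = nRT ln(V₂/V₁).
Q = (3.57)(8.314)(496) ln(14.3/28.2) = 14722 × -0.6791 = -9997 J.

Q ≈ -10.0 kJ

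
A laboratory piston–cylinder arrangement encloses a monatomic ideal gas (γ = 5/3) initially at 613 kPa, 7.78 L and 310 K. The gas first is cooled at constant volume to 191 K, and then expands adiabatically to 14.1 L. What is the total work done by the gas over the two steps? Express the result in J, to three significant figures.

Step 1 (isochoric): W = 0 (constant volume).
After step 1: P = 377.7 kPa (V unchanged).
Step 2 (adiabatic): W = (P₁V₁ − P₂V₂)/(γ−1) = (2938 − 1977)/0.667 = 1442 J.
W_total = 0 + 1442 = 1442 J.

W_total ≈ 1440 J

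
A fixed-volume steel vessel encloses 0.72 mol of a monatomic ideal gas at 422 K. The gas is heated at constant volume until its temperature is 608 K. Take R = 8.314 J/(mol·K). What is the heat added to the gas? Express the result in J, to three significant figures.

Q ≈ 1670 J

Constant volume ⇒ W = 0, so Q = ΔU = nCᵥΔT with Cᵥ = 3R/2 = 12.47 J/(mol·K).
ΔU = (0.72)(12.47)(608 − 422) = 1670 J.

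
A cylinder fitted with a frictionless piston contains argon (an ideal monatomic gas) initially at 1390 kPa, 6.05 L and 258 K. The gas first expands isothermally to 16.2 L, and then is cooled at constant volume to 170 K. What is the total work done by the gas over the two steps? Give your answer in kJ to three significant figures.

W_total ≈ 8.28 kJ

Step 1 (isothermal): W = P₁V₁ ln(V₂/V₁) = (8410) ln(16.2/6.05) = 8283 J.
Step 2 (isochoric): W = 0 (constant volume).
W_total = 8283 + 0 = 8283 J.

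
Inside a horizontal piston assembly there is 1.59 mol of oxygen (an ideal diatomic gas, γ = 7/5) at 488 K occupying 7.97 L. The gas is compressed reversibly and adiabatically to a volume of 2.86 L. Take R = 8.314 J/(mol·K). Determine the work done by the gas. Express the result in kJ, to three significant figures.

W ≈ -8.17 kJ

Adiabatic: TV^(γ−1) = const with γ = 7/5.
T₂ = T₁ (V₁/V₂)^(γ−1) = 488 × (7.97/2.86)^0.4 = 488 × 1.507 = 735.3 K.
W_by = nCᵥ(T₁ − T₂) = (1.59)(20.79)(488 − 735.3) = -8172 J.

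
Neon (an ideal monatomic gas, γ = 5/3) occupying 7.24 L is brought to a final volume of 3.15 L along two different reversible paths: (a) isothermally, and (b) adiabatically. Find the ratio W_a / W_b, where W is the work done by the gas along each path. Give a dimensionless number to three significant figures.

W_a / W_b ≈ 0.748

Path (a) isothermal: W = P₁V₁ ln(V₂/V₁) → W_a/(P₁V₁) = -0.8322.
Path (b) adiabatic: W = P₁V₁(1 − (V₁/V₂)^(γ−1))/(γ−1) → W_b/(P₁V₁) = -1.112.
W_a / W_b = -0.8322 / -1.112 = 0.7481.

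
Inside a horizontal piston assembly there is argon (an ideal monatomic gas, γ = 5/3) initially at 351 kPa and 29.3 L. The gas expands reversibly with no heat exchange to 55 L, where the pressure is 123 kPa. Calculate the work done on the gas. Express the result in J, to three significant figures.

Adiabatic: W = (P₁V₁ − P₂V₂)/(γ − 1) with γ = 5/3.
P₁V₁ = 10284 J, P₂V₂ = 6765 J.
W = (10284 − 6765) / 0.6667 = 5279 J.
Work on gas = −W_by = -5279 J.

W ≈ -5280 J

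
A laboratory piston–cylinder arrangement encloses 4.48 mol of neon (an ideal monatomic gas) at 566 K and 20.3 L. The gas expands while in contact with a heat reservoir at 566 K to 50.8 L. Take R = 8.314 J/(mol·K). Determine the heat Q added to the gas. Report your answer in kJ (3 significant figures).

Isothermal ⇒ ΔU = 0, so Q = W = nRT ln(V₂/V₁).
Q = (4.48)(8.314)(566) ln(50.8/20.3) = 21082 × 0.9173 = 19338 J.

Q ≈ 19.3 kJ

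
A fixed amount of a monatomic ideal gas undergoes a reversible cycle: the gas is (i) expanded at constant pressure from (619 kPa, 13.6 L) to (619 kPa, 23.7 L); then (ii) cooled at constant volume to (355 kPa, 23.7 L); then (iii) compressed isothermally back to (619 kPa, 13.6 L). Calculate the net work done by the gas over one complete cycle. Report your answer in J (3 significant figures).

W_net ≈ 1580 J

Leg (i): W = PΔV = (619)(23.7 − 13.6) = 6252 J.
Leg (ii): W = 0.
Leg (iii): W = PᵢVᵢ ln(V_f/Vᵢ) = (8414) ln(13.6/23.7) = -4673 J.
W_net = 6252 − 4673 = 1579 J.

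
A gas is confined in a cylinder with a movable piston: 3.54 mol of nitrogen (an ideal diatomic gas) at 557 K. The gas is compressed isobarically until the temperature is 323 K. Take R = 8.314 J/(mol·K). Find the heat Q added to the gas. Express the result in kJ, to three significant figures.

Isobaric: W = nRΔT = (3.54)(8.314)(-234) = -6887 J.
ΔU = nCᵥΔT with Cᵥ = 5R/2: ΔU = (3.54)(20.79)(-234) = -17217 J.
Q = ΔU + W = -17217 − 6887 = -24104 J.

Q ≈ -24.1 kJ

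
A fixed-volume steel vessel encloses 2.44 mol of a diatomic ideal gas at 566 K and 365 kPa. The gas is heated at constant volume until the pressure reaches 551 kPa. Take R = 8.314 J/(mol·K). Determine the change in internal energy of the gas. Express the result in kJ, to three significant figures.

ΔU ≈ 14.6 kJ

Constant volume ⇒ W = 0, so Q = ΔU = nCᵥΔT with Cᵥ = 5R/2 = 20.79 J/(mol·K).
At constant V, T₂/T₁ = P₂/P₁ ⇒ ΔT = T₁(P₂/P₁ − 1) = 566·(551/365 − 1) = 288.4 K.
ΔU = (2.44)(20.79)(288.4) = 14628 J.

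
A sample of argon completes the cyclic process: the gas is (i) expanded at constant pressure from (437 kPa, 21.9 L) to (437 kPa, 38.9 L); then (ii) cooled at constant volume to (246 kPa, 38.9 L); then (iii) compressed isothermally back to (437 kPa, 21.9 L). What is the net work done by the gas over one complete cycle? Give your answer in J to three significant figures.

W_net ≈ 1930 J

Leg (i): W = PΔV = (437)(38.9 − 21.9) = 7429 J.
Leg (ii): W = 0.
Leg (iii): W = PᵢVᵢ ln(V_f/Vᵢ) = (9569) ln(21.9/38.9) = -5498 J.
W_net = 7429 − 5498 = 1931 J.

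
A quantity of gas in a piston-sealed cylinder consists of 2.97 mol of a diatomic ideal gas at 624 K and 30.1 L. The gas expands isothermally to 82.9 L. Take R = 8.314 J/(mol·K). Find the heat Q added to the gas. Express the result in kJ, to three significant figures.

Isothermal ⇒ ΔU = 0, so Q = W = nRT ln(V₂/V₁).
Q = (2.97)(8.314)(624) ln(82.9/30.1) = 15408 × 1.013 = 15610 J.

Q ≈ 15.6 kJ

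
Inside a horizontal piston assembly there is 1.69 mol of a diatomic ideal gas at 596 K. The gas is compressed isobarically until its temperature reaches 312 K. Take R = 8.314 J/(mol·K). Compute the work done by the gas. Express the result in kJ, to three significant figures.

W ≈ -3.99 kJ

Isobaric: W = P ΔV = nR ΔT.
W = (1.69)(8.314)(312 − 596) = -3990 J.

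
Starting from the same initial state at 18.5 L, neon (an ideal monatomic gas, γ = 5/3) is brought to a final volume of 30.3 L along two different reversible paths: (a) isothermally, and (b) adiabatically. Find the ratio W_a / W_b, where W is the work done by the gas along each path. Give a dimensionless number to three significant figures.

W_a / W_b ≈ 1.17

Path (a) isothermal: W = P₁V₁ ln(V₂/V₁) → W_a/(P₁V₁) = 0.4934.
Path (b) adiabatic: W = P₁V₁(1 − (V₁/V₂)^(γ−1))/(γ−1) → W_b/(P₁V₁) = 0.4204.
W_a / W_b = 0.4934 / 0.4204 = 1.173.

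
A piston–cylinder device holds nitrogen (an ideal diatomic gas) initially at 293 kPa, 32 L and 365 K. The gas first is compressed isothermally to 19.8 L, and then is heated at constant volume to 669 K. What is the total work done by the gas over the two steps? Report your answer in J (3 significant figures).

W_total ≈ -4500 J

Step 1 (isothermal): W = P₁V₁ ln(V₂/V₁) = (9376) ln(19.8/32) = -4501 J.
Step 2 (isochoric): W = 0 (constant volume).
W_total = -4501 + 0 = -4501 J.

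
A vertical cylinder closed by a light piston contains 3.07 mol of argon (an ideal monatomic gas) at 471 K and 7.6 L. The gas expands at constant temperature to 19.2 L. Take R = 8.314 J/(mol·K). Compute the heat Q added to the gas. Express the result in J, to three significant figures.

Isothermal ⇒ ΔU = 0, so Q = W = nRT ln(V₂/V₁).
Q = (3.07)(8.314)(471) ln(19.2/7.6) = 12022 × 0.9268 = 11141 J.

Q ≈ 11100 J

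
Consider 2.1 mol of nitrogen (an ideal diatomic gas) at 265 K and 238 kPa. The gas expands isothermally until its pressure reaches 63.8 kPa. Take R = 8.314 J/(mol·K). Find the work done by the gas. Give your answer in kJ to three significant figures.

Isothermal process: W = nRT ln(V₂/V₁) = nRT ln(P₁/P₂).
W = (2.1)(8.314)(265) × ln(238/63.8)
  = 4627 × ln(3.73) = 4627 × 1.317
W_by_gas = 6091 J.

W ≈ 6.09 kJ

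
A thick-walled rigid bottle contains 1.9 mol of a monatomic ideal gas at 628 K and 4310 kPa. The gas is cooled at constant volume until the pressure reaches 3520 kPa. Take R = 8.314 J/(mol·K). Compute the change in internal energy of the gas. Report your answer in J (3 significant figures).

ΔU ≈ -2730 J

Constant volume ⇒ W = 0, so Q = ΔU = nCᵥΔT with Cᵥ = 3R/2 = 12.47 J/(mol·K).
At constant V, T₂/T₁ = P₂/P₁ ⇒ ΔT = T₁(P₂/P₁ − 1) = 628·(3520/4310 − 1) = -115.1 K.
ΔU = (1.9)(12.47)(-115.1) = -2727 J.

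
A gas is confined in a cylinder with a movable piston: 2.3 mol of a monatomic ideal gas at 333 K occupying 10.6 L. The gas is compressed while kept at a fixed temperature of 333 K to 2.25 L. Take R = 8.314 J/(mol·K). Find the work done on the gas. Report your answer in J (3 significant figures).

W ≈ 9870 J

Isothermal: W = nRT ln(V₂/V₁).
W = (2.3)(8.314)(333) × ln(2.25/10.6)
  = 6368 × -1.55
W_by_gas = -9869 J; work on gas = −W_by = 9869 J.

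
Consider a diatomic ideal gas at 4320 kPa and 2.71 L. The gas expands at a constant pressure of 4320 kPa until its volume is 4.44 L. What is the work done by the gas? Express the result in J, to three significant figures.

Isobaric: W = P ΔV.
W = (4320 kPa)(4.44 − 2.71 L) = (4320)(1.73) = 7474 J.

W ≈ 7470 J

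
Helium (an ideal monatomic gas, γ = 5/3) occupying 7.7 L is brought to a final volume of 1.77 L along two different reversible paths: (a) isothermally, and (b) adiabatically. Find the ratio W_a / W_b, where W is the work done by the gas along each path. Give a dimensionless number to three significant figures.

W_a / W_b ≈ 0.589

Path (a) isothermal: W = P₁V₁ ln(V₂/V₁) → W_a/(P₁V₁) = -1.47.
Path (b) adiabatic: W = P₁V₁(1 − (V₁/V₂)^(γ−1))/(γ−1) → W_b/(P₁V₁) = -2.497.
W_a / W_b = -1.47 / -2.497 = 0.5887.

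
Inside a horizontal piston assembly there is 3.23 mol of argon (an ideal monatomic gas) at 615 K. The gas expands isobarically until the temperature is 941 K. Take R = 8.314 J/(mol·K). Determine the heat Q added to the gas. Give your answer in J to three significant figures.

Isobaric: W = nRΔT = (3.23)(8.314)(326) = 8754 J.
ΔU = nCᵥΔT with Cᵥ = 3R/2: ΔU = (3.23)(12.47)(326) = 13132 J.
Q = ΔU + W = 13132 + 8754 = 21886 J.

Q ≈ 21900 J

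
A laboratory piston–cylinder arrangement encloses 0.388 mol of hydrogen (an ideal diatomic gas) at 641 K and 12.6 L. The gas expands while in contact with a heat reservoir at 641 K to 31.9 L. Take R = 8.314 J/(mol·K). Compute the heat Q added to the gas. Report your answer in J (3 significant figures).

Q ≈ 1920 J

Isothermal ⇒ ΔU = 0, so Q = W = nRT ln(V₂/V₁).
Q = (0.388)(8.314)(641) ln(31.9/12.6) = 2068 × 0.9289 = 1921 J.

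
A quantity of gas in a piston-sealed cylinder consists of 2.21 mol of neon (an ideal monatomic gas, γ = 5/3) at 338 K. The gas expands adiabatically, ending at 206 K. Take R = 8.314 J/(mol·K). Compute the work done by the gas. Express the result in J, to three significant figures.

Adiabatic ⇒ Q = 0, so W_by = −ΔU = nCᵥ(T₁ − T₂).
Cᵥ = 3R/2 = 12.47 J/(mol·K).
W = (2.21)(12.47)(338 − 206) = 3638 J.

W ≈ 3640 J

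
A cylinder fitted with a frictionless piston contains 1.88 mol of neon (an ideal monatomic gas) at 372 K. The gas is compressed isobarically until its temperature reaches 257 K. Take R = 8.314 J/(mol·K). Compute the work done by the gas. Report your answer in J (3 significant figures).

W ≈ -1800 J

Isobaric: W = P ΔV = nR ΔT.
W = (1.88)(8.314)(257 − 372) = -1797 J.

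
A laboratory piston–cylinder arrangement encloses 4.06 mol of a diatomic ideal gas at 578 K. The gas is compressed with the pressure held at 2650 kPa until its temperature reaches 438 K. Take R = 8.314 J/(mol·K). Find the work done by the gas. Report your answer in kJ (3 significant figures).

Isobaric: W = P ΔV = nR ΔT.
W = (4.06)(8.314)(438 − 578) = -4726 J.

W ≈ -4.73 kJ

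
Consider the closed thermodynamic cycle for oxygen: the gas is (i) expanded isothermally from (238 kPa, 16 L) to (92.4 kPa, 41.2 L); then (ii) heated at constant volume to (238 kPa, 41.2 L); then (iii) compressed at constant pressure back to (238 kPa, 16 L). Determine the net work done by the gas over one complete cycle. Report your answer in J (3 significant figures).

W_net ≈ -2400 J

Leg (i): W = PᵢVᵢ ln(V_f/Vᵢ) = (3808) ln(41.2/16) = 3602 J.
Leg (ii): W = 0.
Leg (iii): W = PΔV = (238)(16 − 41.2) = -5998 J.
W_net = 3602 − 5998 = -2396 J.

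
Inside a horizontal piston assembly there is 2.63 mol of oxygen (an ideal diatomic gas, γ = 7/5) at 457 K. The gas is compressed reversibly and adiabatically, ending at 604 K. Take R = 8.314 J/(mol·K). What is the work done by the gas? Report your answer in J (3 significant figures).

Adiabatic ⇒ Q = 0, so W_by = −ΔU = nCᵥ(T₁ − T₂).
Cᵥ = 5R/2 = 20.79 J/(mol·K).
W = (2.63)(20.79)(457 − 604) = -8036 J.

W ≈ -8040 J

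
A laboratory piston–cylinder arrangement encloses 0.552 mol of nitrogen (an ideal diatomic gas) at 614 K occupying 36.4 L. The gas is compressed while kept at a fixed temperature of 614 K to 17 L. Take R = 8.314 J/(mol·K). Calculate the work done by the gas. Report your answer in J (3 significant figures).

Isothermal: W = nRT ln(V₂/V₁).
W = (0.552)(8.314)(614) × ln(17/36.4)
  = 2818 × -0.7614
W_by_gas = -2145 J.

W ≈ -2150 J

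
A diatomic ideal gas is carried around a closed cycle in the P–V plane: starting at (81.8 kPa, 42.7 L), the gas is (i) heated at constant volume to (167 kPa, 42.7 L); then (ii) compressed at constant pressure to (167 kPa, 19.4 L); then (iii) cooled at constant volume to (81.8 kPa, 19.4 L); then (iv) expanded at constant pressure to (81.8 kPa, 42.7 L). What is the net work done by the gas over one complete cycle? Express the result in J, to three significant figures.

Constant-volume legs do no work.
W(ii) = (167)(19.4 − 42.7) = -3891 J; W(iv) = (81.8)(42.7 − 19.4) = 1906 J.
W_net = -3891 + 1906 = -1985 J (the counter-clockwise enclosed area).

W_net ≈ -1990 J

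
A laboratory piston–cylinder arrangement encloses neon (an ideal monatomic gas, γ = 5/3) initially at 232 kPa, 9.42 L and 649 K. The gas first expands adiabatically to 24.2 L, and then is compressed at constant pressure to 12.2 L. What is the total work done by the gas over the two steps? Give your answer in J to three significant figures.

W_total ≈ 953 J

Step 1 (adiabatic): W = (P₁V₁ − P₂V₂)/(γ−1) = (2185 − 1165)/0.667 = 1531 J.
After step 1: P = 48.14 kPa, V = 24.2 L, T = 346 K.
Step 2 (isobaric): W = PΔV = (48.14 kPa)(12.2 − 24.2 L) = -577.7 J.
W_total = 1531 − 577.7 = 952.8 J.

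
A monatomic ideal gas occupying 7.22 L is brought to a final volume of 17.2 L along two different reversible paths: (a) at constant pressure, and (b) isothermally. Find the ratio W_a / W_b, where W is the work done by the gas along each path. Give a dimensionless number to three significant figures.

Path (a) isobaric: W = P₁(V₂ − V₁) → W_a/(P₁V₁) = 1.382.
Path (b) isothermal: W = P₁V₁ ln(V₂/V₁) → W_b/(P₁V₁) = 0.8681.
W_a / W_b = 1.382 / 0.8681 = 1.592.

W_a / W_b ≈ 1.59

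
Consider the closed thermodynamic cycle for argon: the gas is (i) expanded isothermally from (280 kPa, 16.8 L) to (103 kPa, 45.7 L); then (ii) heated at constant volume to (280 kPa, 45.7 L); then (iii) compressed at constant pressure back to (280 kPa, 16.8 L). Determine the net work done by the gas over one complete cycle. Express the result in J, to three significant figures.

Leg (i): W = PᵢVᵢ ln(V_f/Vᵢ) = (4704) ln(45.7/16.8) = 4707 J.
Leg (ii): W = 0.
Leg (iii): W = PΔV = (280)(16.8 − 45.7) = -8092 J.
W_net = 4707 − 8092 = -3385 J.

W_net ≈ -3380 J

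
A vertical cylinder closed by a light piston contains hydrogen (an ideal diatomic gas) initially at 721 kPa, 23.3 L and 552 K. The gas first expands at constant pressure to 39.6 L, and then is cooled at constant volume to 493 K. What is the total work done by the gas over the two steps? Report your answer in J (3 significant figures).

W_total ≈ 11800 J

Step 1 (isobaric): W = PΔV = (721 kPa)(39.6 − 23.3 L) = 11752 J.
Step 2 (isochoric): W = 0 (constant volume).
W_total = 11752 + 0 = 11752 J.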